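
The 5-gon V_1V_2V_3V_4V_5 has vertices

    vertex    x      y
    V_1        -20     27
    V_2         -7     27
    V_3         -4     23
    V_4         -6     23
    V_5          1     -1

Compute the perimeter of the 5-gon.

|V_1V_2| = √((13)² + (0)²) = √169 = 13
|V_2V_3| = √((3)² + (-4)²) = √25 = 5
|V_3V_4| = √((-2)² + (0)²) = √4 = 2
|V_4V_5| = √((7)² + (-24)²) = √625 = 25
|V_5V_1| = √((-21)² + (28)²) = √1225 = 35
Perimeter = 13 + 5 + 2 + 25 + 35 = 80.

80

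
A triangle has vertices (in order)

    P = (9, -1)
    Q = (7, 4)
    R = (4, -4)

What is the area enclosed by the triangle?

Apply the shoelace formula: 2A = Σ (x_i·y_{i+1} − x_{i+1}·y_i), indices taken mod 3.
Σ = (43) + (-44) + (32) = 31
Area = |Σ|/2 = 15.5.

15.5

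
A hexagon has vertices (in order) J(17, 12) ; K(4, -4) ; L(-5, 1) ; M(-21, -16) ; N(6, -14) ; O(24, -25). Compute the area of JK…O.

Apply the shoelace formula: 2A = Σ (x_i·y_{i+1} − x_{i+1}·y_i), indices taken mod 6.
Σ = (-116) + (-16) + (101) + (390) + (186) + (713) = 1258
Area = |Σ|/2 = 629.

629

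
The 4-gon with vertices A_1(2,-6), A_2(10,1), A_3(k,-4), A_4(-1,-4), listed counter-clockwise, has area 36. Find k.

-8

Write out the shoelace sum; only the two edges meeting at A_3 involve k:
2·Area = [(10·(-4) − k·1) + (k·(-4) − (-1)·(-4))] + 76
       = -5·k + 32 = 72
⇒ k = -8.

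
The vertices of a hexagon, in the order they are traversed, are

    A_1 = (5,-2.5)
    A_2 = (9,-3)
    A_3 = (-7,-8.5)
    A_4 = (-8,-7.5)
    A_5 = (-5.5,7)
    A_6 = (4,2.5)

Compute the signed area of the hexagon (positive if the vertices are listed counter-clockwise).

A_1→A_2: (5)(-3) − (9)(-2.5) = 7.5
A_2→A_3: (9)(-8.5) − (-7)(-3) = -97.5
A_3→A_4: (-7)(-7.5) − (-8)(-8.5) = -15.5
A_4→A_5: (-8)(7) − (-5.5)(-7.5) = -97.25
A_5→A_6: (-5.5)(2.5) − (4)(7) = -41.75
A_6→A_1: (4)(-2.5) − (5)(2.5) = -22.5
Σ = -267
Signed area = Σ/2 = -133.5 (negative ⇒ clockwise traversal).

-133.5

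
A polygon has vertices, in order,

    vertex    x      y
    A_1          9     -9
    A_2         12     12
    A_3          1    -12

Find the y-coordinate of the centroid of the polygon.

Apply Gauss's area formula. First the cross-terms c_i = x_i·y_{i+1} − x_{i+1}·y_i:
  216, -156, 99  ⇒  2A = 159, A = 79.5.
Then Σ (y_i + y_{i+1})·c_i = -1431, so ȳ = -1431 / (6·79.5) = -3.

-3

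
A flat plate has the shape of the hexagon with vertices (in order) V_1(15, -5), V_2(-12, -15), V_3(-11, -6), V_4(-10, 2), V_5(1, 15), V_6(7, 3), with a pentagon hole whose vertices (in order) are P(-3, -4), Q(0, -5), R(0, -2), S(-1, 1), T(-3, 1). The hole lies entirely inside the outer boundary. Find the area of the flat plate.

382

Outer boundary:
V_1→V_2: (15)(-15) − (-12)(-5) = -285
V_2→V_3: (-12)(-6) − (-11)(-15) = -93
V_3→V_4: (-11)(2) − (-10)(-6) = -82
V_4→V_5: (-10)(15) − (1)(2) = -152
V_5→V_6: (1)(3) − (7)(15) = -102
V_6→V_1: (7)(-5) − (15)(3) = -80
Σ = -794
Area = |Σ|/2 = 397.
Hole:
P→Q: (-3)(-5) − (0)(-4) = 15
Q→R: (0)(-2) − (0)(-5) = 0
R→S: (0)(1) − (-1)(-2) = -2
S→T: (-1)(1) − (-3)(1) = 2
T→P: (-3)(-4) − (-3)(1) = 15
Σ = 30
Area = |Σ|/2 = 15.
Net area = 397 − 15 = 382.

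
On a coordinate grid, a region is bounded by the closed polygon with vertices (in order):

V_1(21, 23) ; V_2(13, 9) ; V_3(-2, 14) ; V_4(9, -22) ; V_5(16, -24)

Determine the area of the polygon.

508

Apply the surveyor's formula: 2A = Σ (x_i·y_{i+1} − x_{i+1}·y_i), indices taken mod 5.
Σ = (-110) + (200) + (-82) + (136) + (872) = 1016
Area = |Σ|/2 = 508.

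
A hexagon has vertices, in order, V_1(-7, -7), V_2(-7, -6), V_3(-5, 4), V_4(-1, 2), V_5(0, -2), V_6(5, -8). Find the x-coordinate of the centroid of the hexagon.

-106/45

Apply the shoelace formula. First the cross-terms c_i = x_i·y_{i+1} − x_{i+1}·y_i:
  -7, -58, -6, 2, 10, -91  ⇒  2A = -150, A = -75.
Then Σ (x_i + x_{i+1})·c_i = 1060, so x̄ = 1060 / (6·(-75)) = -106/45.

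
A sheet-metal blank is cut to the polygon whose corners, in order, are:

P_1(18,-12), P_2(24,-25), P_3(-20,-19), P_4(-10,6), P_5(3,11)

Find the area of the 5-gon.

895

Apply Gauss's area formula: 2A = Σ (x_i·y_{i+1} − x_{i+1}·y_i), indices taken mod 5.
P_1→P_2: (18)(-25) − (24)(-12) = -162
P_2→P_3: (24)(-19) − (-20)(-25) = -956
P_3→P_4: (-20)(6) − (-10)(-19) = -310
P_4→P_5: (-10)(11) − (3)(6) = -128
P_5→P_1: (3)(-12) − (18)(11) = -234
Σ = -1790
Area = |Σ|/2 = 895.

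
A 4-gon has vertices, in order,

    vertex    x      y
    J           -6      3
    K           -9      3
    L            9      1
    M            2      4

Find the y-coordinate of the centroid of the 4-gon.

290/111

Apply the shoelace (surveyor's) formula. First the cross-terms c_i = x_i·y_{i+1} − x_{i+1}·y_i:
  9, -36, 34, 30  ⇒  2A = 37, A = 18.5.
Then Σ (y_i + y_{i+1})·c_i = 290, so ȳ = 290 / (6·18.5) = 290/111.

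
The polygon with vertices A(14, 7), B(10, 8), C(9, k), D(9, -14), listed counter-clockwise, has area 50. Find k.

-3

Write out the shoelace sum; only the two edges meeting at C involve k:
2·Area = [(10·k − 9·8) + (9·(-14) − 9·k)] + 301
       = 1·k + 103 = 100
⇒ k = -3.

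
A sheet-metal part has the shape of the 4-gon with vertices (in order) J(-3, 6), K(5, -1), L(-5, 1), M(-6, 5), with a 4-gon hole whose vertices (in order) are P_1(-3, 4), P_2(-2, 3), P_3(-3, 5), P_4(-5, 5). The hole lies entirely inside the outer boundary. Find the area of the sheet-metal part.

Outer boundary:
Apply the shoelace formula: 2A = Σ (x_i·y_{i+1} − x_{i+1}·y_i), indices taken mod 4.
Cross-terms: -27, 0, -19, -21  ⇒  Σ = -67
Area = |Σ|/2 = 33.5.
Hole:
Σ = (-1) + (-1) + (10) + (-5) = 3
Area = |Σ|/2 = 1.5.
Net area = 33.5 − 1.5 = 32.

32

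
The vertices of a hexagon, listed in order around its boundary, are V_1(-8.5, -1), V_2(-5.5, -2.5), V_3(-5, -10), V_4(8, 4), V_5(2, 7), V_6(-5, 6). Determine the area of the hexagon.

134.625

Apply the shoelace (surveyor's) formula: 2A = Σ (x_i·y_{i+1} − x_{i+1}·y_i), indices taken mod 6.
Σ = (15.75) + (42.5) + (60) + (48) + (47) + (56) = 269.25
Area = |Σ|/2 = 134.625.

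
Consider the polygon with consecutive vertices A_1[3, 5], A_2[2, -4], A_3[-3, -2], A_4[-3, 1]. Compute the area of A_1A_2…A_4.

32.5

Σ = (-22) + (-16) + (-9) + (-18) = -65
Area = |Σ|/2 = 32.5.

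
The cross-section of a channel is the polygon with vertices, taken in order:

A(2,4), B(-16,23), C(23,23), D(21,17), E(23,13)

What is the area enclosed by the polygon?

465.5

Σ = (110) + (-897) + (-92) + (-118) + (66) = -931
Area = |Σ|/2 = 465.5.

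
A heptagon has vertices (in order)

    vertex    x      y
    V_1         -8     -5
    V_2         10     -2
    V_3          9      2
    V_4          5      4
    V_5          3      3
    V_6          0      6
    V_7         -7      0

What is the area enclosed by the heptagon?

114

Cross-terms: 66, 38, 26, 3, 18, 42, 35  ⇒  Σ = 228
Area = |Σ|/2 = 114.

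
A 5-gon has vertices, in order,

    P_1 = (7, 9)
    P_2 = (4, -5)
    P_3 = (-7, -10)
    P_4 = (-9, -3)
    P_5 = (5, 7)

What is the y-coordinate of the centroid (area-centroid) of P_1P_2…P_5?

-494/267

Apply the shoelace formula. First the cross-terms c_i = x_i·y_{i+1} − x_{i+1}·y_i:
  -71, -75, -69, -48, -4  ⇒  2A = -267, A = -133.5.
Then Σ (y_i + y_{i+1})·c_i = 1482, so ȳ = 1482 / (6·(-133.5)) = -494/267.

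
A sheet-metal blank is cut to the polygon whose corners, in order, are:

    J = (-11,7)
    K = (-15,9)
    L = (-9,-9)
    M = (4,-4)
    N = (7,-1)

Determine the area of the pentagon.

Apply Gauss's area formula: 2A = Σ (x_i·y_{i+1} − x_{i+1}·y_i), indices taken mod 5.
Σ = (6) + (216) + (72) + (24) + (38) = 356
Area = |Σ|/2 = 178.

178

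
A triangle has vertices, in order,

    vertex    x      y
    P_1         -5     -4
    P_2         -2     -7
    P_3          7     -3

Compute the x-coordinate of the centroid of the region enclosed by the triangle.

Apply the surveyor's formula. First the cross-terms c_i = x_i·y_{i+1} − x_{i+1}·y_i:
  27, 55, -43  ⇒  2A = 39, A = 19.5.
Then Σ (x_i + x_{i+1})·c_i = 0, so x̄ = 0 / (6·19.5) = 0.

0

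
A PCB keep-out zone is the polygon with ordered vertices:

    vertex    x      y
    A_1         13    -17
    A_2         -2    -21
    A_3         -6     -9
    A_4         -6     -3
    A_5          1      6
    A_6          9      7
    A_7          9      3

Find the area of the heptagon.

379.5

Apply the shoelace formula: 2A = Σ (x_i·y_{i+1} − x_{i+1}·y_i), indices taken mod 7.
Σ = (-307) + (-108) + (-36) + (-33) + (-47) + (-36) + (-192) = -759
Area = |Σ|/2 = 379.5.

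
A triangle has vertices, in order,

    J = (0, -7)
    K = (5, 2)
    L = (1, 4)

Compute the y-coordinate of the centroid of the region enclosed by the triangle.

-1/3

Apply Gauss's area formula. First the cross-terms c_i = x_i·y_{i+1} − x_{i+1}·y_i:
  35, 18, -7  ⇒  2A = 46, A = 23.
Then Σ (y_i + y_{i+1})·c_i = -46, so ȳ = -46 / (6·23) = -1/3.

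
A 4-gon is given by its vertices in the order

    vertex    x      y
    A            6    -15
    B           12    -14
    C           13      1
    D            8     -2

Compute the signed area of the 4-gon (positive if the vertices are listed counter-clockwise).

Cross-terms: 96, 194, -34, -108  ⇒  Σ = 148
Signed area = Σ/2 = 74 (positive ⇒ counter-clockwise traversal).

74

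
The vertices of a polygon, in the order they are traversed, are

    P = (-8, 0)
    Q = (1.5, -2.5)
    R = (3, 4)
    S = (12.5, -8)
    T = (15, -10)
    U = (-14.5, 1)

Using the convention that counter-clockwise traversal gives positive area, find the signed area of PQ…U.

-83.75

Cross-terms: 20, 13.5, -74, -5, -130, 8  ⇒  Σ = -167.5
Signed area = Σ/2 = -83.75 (negative ⇒ clockwise traversal).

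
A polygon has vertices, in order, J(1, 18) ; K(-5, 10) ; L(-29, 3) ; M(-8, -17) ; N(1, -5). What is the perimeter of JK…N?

102

|JK| = √((-6)² + (-8)²) = √100 = 10
|KL| = √((-24)² + (-7)²) = √625 = 25
|LM| = √((21)² + (-20)²) = √841 = 29
|MN| = √((9)² + (12)²) = √225 = 15
|NJ| = √((0)² + (23)²) = √529 = 23
Perimeter = 10 + 25 + 29 + 15 + 23 = 102.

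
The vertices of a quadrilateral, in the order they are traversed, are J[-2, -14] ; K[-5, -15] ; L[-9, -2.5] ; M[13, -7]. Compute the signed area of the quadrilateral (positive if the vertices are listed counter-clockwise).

-131.5

Apply the shoelace (surveyor's) formula: 2A = Σ (x_i·y_{i+1} − x_{i+1}·y_i), indices taken mod 4.
Σ = (-40) + (-122.5) + (95.5) + (-196) = -263
Signed area = Σ/2 = -131.5 (negative ⇒ clockwise traversal).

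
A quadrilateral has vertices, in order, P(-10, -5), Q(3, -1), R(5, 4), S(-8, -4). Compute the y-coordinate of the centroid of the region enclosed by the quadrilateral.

Apply the shoelace (surveyor's) formula. First the cross-terms c_i = x_i·y_{i+1} − x_{i+1}·y_i:
  25, 17, 12, 0  ⇒  2A = 54, A = 27.
Then Σ (y_i + y_{i+1})·c_i = -99, so ȳ = -99 / (6·27) = -11/18.

-11/18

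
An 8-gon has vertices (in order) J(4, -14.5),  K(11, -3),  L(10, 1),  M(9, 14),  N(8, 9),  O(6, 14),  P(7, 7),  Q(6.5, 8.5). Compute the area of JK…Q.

Apply the shoelace formula: 2A = Σ (x_i·y_{i+1} − x_{i+1}·y_i), indices taken mod 8.
Σ = (147.5) + (41) + (131) + (-31) + (58) + (-56) + (14) + (-128.25) = 176.25
Area = |Σ|/2 = 88.125.

88.125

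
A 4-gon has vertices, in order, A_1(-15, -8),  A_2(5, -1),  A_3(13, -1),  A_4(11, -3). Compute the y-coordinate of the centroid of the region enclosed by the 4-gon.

-76/21

Apply the shoelace (surveyor's) formula. First the cross-terms c_i = x_i·y_{i+1} − x_{i+1}·y_i:
  55, 8, -28, -133  ⇒  2A = -98, A = -49.
Then Σ (y_i + y_{i+1})·c_i = 1064, so ȳ = 1064 / (6·(-49)) = -76/21.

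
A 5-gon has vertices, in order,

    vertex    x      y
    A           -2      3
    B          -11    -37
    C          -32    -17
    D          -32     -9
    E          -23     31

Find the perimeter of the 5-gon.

|AB| = √((-9)² + (-40)²) = √1681 = 41
|BC| = √((-21)² + (20)²) = √841 = 29
|CD| = √((0)² + (8)²) = √64 = 8
|DE| = √((9)² + (40)²) = √1681 = 41
|EA| = √((21)² + (-28)²) = √1225 = 35
Perimeter = 41 + 29 + 8 + 41 + 35 = 154.

154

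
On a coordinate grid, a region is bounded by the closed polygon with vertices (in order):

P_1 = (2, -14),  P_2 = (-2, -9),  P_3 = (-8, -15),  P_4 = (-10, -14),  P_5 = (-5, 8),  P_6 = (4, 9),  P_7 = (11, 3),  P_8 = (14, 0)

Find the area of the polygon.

Cross-terms: -46, -42, -38, -150, -77, -87, -42, -196  ⇒  Σ = -678
Area = |Σ|/2 = 339.

339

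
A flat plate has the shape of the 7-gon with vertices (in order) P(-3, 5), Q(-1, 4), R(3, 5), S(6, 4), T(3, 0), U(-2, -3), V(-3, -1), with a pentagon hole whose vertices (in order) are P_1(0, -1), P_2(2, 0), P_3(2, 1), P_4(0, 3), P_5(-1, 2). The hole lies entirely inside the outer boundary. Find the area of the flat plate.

Outer boundary:
Apply Gauss's area formula: 2A = Σ (x_i·y_{i+1} − x_{i+1}·y_i), indices taken mod 7.
Σ = (-7) + (-17) + (-18) + (-12) + (-9) + (-7) + (-18) = -88
Area = |Σ|/2 = 44.
Hole:
Σ = (2) + (2) + (6) + (3) + (1) = 14
Area = |Σ|/2 = 7.
Net area = 44 − 7 = 37.

37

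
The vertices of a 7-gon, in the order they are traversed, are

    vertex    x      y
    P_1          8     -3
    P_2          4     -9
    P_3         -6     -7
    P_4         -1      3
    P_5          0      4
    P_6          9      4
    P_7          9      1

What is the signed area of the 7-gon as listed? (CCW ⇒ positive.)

-134.5

Apply the shoelace (surveyor's) formula: 2A = Σ (x_i·y_{i+1} − x_{i+1}·y_i), indices taken mod 7.
Σ = (-60) + (-82) + (-25) + (-4) + (-36) + (-27) + (-35) = -269
Signed area = Σ/2 = -134.5 (negative ⇒ clockwise traversal).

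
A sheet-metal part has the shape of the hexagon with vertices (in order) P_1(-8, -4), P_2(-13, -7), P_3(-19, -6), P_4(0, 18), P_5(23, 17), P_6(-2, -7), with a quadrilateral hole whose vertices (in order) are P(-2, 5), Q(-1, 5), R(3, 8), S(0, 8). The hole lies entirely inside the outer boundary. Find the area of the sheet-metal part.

Outer boundary:
Apply the shoelace formula: 2A = Σ (x_i·y_{i+1} − x_{i+1}·y_i), indices taken mod 6.
Σ = (4) + (-55) + (-342) + (-414) + (-127) + (-48) = -982
Area = |Σ|/2 = 491.
Hole:
P→Q: (-2)(5) − (-1)(5) = -5
Q→R: (-1)(8) − (3)(5) = -23
R→S: (3)(8) − (0)(8) = 24
S→P: (0)(5) − (-2)(8) = 16
Σ = 12
Area = |Σ|/2 = 6.
Net area = 491 − 6 = 485.

485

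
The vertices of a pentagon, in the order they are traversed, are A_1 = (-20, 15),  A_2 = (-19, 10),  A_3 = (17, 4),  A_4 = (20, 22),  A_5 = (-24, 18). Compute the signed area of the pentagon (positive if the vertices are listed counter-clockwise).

510.5

Cross-terms: 85, -246, 294, 888, 0  ⇒  Σ = 1021
Signed area = Σ/2 = 510.5 (positive ⇒ counter-clockwise traversal).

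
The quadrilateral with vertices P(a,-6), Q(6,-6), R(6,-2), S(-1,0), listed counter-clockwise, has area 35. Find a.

-1

Write out the shoelace sum; only the two edges meeting at P involve a:
2·Area = [((-1)·(-6) − a·0) + (a·(-6) − 6·(-6))] + 22
       = -6·a + 64 = 70
⇒ a = -1.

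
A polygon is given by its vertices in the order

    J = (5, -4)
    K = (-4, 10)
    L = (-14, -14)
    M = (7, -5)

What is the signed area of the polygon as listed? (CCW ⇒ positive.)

197.5

Apply the shoelace (surveyor's) formula: 2A = Σ (x_i·y_{i+1} − x_{i+1}·y_i), indices taken mod 4.
Σ = (34) + (196) + (168) + (-3) = 395
Signed area = Σ/2 = 197.5 (positive ⇒ counter-clockwise traversal).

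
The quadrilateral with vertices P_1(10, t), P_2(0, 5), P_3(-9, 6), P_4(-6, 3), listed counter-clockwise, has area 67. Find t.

The doubled signed area Σ (x_i y_{i+1} − x_{i+1} y_i) is linear in t.
With t=0 it equals 74; the coefficient of t is -6 (from the two edges through P_1).
So -6·t + 74 = 2·67 = 134 ⇒ t = -10.

-10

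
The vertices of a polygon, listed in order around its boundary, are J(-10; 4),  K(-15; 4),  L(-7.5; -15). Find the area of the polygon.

47.5

Σ = (20) + (255) + (-180) = 95
Area = |Σ|/2 = 47.5.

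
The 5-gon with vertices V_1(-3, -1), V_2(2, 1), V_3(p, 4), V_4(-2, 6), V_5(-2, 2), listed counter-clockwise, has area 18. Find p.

1

Write out the shoelace sum; only the two edges meeting at V_3 involve p:
2·Area = [(2·4 − p·1) + (p·6 − (-2)·4)] + 15
       = 5·p + 31 = 36
⇒ p = 1.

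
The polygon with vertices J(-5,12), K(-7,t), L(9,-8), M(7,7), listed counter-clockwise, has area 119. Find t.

The doubled signed area Σ (x_i y_{i+1} − x_{i+1} y_i) is linear in t.
With t=0 it equals 378; the coefficient of t is -14 (from the two edges through K).
So -14·t + 378 = 2·119 = 238 ⇒ t = 10.

10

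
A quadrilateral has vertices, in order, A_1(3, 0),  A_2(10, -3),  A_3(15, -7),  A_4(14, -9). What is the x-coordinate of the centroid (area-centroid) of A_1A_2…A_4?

113/11

Apply the shoelace formula. First the cross-terms c_i = x_i·y_{i+1} − x_{i+1}·y_i:
  -9, -25, -37, 27  ⇒  2A = -44, A = -22.
Then Σ (x_i + x_{i+1})·c_i = -1356, so x̄ = -1356 / (6·(-22)) = 113/11.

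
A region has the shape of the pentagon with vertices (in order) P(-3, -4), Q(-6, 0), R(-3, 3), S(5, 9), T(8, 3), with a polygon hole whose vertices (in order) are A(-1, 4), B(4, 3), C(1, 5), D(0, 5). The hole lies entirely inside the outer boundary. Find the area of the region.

78

Outer boundary:
Σ = (-24) + (-18) + (-42) + (-57) + (-23) = -164
Area = |Σ|/2 = 82.
Hole:
Apply Gauss's area formula: 2A = Σ (x_i·y_{i+1} − x_{i+1}·y_i), indices taken mod 4.
Σ = (-19) + (17) + (5) + (5) = 8
Area = |Σ|/2 = 4.
Net area = 82 − 4 = 78.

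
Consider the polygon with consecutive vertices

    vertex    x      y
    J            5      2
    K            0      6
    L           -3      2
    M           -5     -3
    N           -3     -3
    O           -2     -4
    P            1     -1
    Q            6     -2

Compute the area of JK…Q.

55.5

Apply Gauss's area formula: 2A = Σ (x_i·y_{i+1} − x_{i+1}·y_i), indices taken mod 8.
Cross-terms: 30, 18, 19, 6, 6, 6, 4, 22  ⇒  Σ = 111
Area = |Σ|/2 = 55.5.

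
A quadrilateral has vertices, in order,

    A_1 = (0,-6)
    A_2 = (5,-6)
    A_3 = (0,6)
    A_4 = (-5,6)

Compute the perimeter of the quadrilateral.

36

|A_1A_2| = √((5)² + (0)²) = √25 = 5
|A_2A_3| = √((-5)² + (12)²) = √169 = 13
|A_3A_4| = √((-5)² + (0)²) = √25 = 5
|A_4A_1| = √((5)² + (-12)²) = √169 = 13
Perimeter = 5 + 13 + 5 + 13 = 36.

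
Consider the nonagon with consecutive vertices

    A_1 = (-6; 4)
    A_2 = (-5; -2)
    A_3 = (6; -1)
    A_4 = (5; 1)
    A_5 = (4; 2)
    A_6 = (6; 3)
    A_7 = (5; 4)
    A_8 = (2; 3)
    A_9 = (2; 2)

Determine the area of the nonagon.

50

Apply the shoelace formula: 2A = Σ (x_i·y_{i+1} − x_{i+1}·y_i), indices taken mod 9.
Σ = (32) + (17) + (11) + (6) + (0) + (9) + (7) + (-2) + (20) = 100
Area = |Σ|/2 = 50.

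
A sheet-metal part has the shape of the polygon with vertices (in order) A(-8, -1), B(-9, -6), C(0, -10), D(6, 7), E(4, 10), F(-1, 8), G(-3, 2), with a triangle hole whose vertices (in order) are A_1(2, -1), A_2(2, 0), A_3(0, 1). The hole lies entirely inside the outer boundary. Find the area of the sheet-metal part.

Outer boundary:
Apply Gauss's area formula: 2A = Σ (x_i·y_{i+1} − x_{i+1}·y_i), indices taken mod 7.
Σ = (39) + (90) + (60) + (32) + (42) + (22) + (19) = 304
Area = |Σ|/2 = 152.
Hole:
Apply the shoelace formula: 2A = Σ (x_i·y_{i+1} − x_{i+1}·y_i), indices taken mod 3.
A_1→A_2: (2)(0) − (2)(-1) = 2
A_2→A_3: (2)(1) − (0)(0) = 2
A_3→A_1: (0)(-1) − (2)(1) = -2
Σ = 2
Area = |Σ|/2 = 1.
Net area = 152 − 1 = 151.

151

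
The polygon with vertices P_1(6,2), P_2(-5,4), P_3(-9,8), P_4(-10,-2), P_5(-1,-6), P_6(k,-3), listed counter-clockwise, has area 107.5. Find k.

Write out the shoelace sum; only the two edges meeting at P_6 involve k:
2·Area = [((-1)·(-3) − k·(-6)) + (k·2 − 6·(-3))] + 186
       = 8·k + 207 = 215
⇒ k = 1.

1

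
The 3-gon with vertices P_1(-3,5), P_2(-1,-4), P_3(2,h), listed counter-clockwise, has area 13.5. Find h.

-4

Write out the shoelace sum; only the two edges meeting at P_3 involve h:
2·Area = [((-1)·h − 2·(-4)) + (2·5 − (-3)·h)] + 17
       = 2·h + 35 = 27
⇒ h = -4.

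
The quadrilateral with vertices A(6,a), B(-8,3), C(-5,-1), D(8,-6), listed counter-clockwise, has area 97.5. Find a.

Write out the shoelace sum; only the two edges meeting at A involve a:
2·Area = [(8·a − 6·(-6)) + (6·3 − (-8)·a)] + 61
       = 16·a + 115 = 195
⇒ a = 5.

5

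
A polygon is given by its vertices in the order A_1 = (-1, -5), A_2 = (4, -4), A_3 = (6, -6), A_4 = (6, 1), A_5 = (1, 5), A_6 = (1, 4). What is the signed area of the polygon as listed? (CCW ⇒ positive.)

46.5

Apply the surveyor's formula: 2A = Σ (x_i·y_{i+1} − x_{i+1}·y_i), indices taken mod 6.
Σ = (24) + (0) + (42) + (29) + (-1) + (-1) = 93
Signed area = Σ/2 = 46.5 (positive ⇒ counter-clockwise traversal).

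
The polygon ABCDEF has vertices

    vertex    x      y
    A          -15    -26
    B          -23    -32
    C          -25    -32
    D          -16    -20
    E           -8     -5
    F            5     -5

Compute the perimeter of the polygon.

|AB| = √((-8)² + (-6)²) = √100 = 10
|BC| = √((-2)² + (0)²) = √4 = 2
|CD| = √((9)² + (12)²) = √225 = 15
|DE| = √((8)² + (15)²) = √289 = 17
|EF| = √((13)² + (0)²) = √169 = 13
|FA| = √((-20)² + (-21)²) = √841 = 29
Perimeter = 10 + 2 + 15 + 17 + 13 + 29 = 86.

86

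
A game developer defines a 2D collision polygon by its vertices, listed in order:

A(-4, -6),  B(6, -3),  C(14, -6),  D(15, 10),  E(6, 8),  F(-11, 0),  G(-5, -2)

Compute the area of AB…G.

238

A→B: (-4)(-3) − (6)(-6) = 48
B→C: (6)(-6) − (14)(-3) = 6
C→D: (14)(10) − (15)(-6) = 230
D→E: (15)(8) − (6)(10) = 60
E→F: (6)(0) − (-11)(8) = 88
F→G: (-11)(-2) − (-5)(0) = 22
G→A: (-5)(-6) − (-4)(-2) = 22
Σ = 476
Area = |Σ|/2 = 238.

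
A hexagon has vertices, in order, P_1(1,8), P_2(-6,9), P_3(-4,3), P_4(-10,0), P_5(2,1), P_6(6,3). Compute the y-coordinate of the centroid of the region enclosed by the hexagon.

88/21

Apply the shoelace (surveyor's) formula. First the cross-terms c_i = x_i·y_{i+1} − x_{i+1}·y_i:
  57, 18, 30, -10, 0, 45  ⇒  2A = 140, A = 70.
Then Σ (y_i + y_{i+1})·c_i = 1760, so ȳ = 1760 / (6·70) = 88/21.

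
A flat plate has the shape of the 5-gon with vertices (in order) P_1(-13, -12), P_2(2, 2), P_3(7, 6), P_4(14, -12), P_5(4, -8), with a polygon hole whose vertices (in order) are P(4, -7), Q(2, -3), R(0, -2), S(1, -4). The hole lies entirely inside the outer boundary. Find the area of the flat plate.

189.5

Outer boundary:
Apply the shoelace formula: 2A = Σ (x_i·y_{i+1} − x_{i+1}·y_i), indices taken mod 5.
Σ = (-2) + (-2) + (-168) + (-64) + (-152) = -388
Area = |Σ|/2 = 194.
Hole:
Σ = (2) + (-4) + (2) + (9) = 9
Area = |Σ|/2 = 4.5.
Net area = 194 − 4.5 = 189.5.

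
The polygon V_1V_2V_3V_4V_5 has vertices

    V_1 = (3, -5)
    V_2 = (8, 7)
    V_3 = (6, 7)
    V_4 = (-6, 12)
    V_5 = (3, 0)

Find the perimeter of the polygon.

|V_1V_2| = √((5)² + (12)²) = √169 = 13
|V_2V_3| = √((-2)² + (0)²) = √4 = 2
|V_3V_4| = √((-12)² + (5)²) = √169 = 13
|V_4V_5| = √((9)² + (-12)²) = √225 = 15
|V_5V_1| = √((0)² + (-5)²) = √25 = 5
Perimeter = 13 + 2 + 13 + 15 + 5 = 48.

48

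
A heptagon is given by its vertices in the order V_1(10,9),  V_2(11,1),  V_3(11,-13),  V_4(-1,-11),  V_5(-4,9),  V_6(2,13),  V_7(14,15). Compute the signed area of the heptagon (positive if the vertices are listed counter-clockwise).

Apply the shoelace formula: 2A = Σ (x_i·y_{i+1} − x_{i+1}·y_i), indices taken mod 7.
Σ = (-89) + (-154) + (-134) + (-53) + (-70) + (-152) + (-24) = -676
Signed area = Σ/2 = -338 (negative ⇒ clockwise traversal).

-338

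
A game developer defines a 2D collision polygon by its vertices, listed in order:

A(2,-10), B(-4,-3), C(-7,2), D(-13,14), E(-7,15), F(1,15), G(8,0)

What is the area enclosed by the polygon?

Apply the surveyor's formula: 2A = Σ (x_i·y_{i+1} − x_{i+1}·y_i), indices taken mod 7.
Σ = (-46) + (-29) + (-72) + (-97) + (-120) + (-120) + (-80) = -564
Area = |Σ|/2 = 282.

282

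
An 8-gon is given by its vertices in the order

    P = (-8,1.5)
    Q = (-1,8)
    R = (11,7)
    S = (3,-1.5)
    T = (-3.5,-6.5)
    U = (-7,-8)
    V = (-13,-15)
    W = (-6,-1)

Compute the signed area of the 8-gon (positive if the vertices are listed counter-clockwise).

-165.125

P→Q: (-8)(8) − (-1)(1.5) = -62.5
Q→R: (-1)(7) − (11)(8) = -95
R→S: (11)(-1.5) − (3)(7) = -37.5
S→T: (3)(-6.5) − (-3.5)(-1.5) = -24.75
T→U: (-3.5)(-8) − (-7)(-6.5) = -17.5
U→V: (-7)(-15) − (-13)(-8) = 1
V→W: (-13)(-1) − (-6)(-15) = -77
W→P: (-6)(1.5) − (-8)(-1) = -17
Σ = -330.25
Signed area = Σ/2 = -165.125 (negative ⇒ clockwise traversal).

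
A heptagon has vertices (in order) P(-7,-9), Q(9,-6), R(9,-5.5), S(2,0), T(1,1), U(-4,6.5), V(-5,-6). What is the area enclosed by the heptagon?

Apply the shoelace formula: 2A = Σ (x_i·y_{i+1} − x_{i+1}·y_i), indices taken mod 7.
P→Q: (-7)(-6) − (9)(-9) = 123
Q→R: (9)(-5.5) − (9)(-6) = 4.5
R→S: (9)(0) − (2)(-5.5) = 11
S→T: (2)(1) − (1)(0) = 2
T→U: (1)(6.5) − (-4)(1) = 10.5
U→V: (-4)(-6) − (-5)(6.5) = 56.5
V→P: (-5)(-9) − (-7)(-6) = 3
Σ = 210.5
Area = |Σ|/2 = 105.25.

105.25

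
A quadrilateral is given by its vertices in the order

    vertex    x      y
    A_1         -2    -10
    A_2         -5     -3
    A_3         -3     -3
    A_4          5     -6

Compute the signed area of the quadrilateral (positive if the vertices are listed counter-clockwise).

Σ = (-44) + (6) + (33) + (-62) = -67
Signed area = Σ/2 = -33.5 (negative ⇒ clockwise traversal).

-33.5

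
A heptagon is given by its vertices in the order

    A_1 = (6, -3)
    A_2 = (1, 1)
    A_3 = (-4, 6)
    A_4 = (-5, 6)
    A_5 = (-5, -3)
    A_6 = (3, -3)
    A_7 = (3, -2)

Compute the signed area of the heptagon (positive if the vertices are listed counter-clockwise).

50

Σ = (9) + (10) + (6) + (45) + (24) + (3) + (3) = 100
Signed area = Σ/2 = 50 (positive ⇒ counter-clockwise traversal).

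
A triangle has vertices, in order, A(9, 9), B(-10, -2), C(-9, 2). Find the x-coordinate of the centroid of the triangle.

-10/3

Apply Gauss's area formula. First the cross-terms c_i = x_i·y_{i+1} − x_{i+1}·y_i:
  72, -38, -99  ⇒  2A = -65, A = -32.5.
Then Σ (x_i + x_{i+1})·c_i = 650, so x̄ = 650 / (6·(-32.5)) = -10/3.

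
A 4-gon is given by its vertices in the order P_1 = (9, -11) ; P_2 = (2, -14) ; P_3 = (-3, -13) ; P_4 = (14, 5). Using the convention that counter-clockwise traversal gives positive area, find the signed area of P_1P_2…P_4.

-102

Cross-terms: -104, -68, 167, -199  ⇒  Σ = -204
Signed area = Σ/2 = -102 (negative ⇒ clockwise traversal).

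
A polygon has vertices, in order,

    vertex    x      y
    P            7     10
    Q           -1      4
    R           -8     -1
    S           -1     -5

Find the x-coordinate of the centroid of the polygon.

Apply Gauss's area formula. First the cross-terms c_i = x_i·y_{i+1} − x_{i+1}·y_i:
  38, 33, 39, 25  ⇒  2A = 135, A = 67.5.
Then Σ (x_i + x_{i+1})·c_i = -270, so x̄ = -270 / (6·67.5) = -2/3.

-2/3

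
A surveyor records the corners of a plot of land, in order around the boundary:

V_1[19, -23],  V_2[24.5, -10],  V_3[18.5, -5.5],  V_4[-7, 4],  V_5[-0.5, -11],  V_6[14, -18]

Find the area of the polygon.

360.625

Apply the shoelace formula: 2A = Σ (x_i·y_{i+1} − x_{i+1}·y_i), indices taken mod 6.
Cross-terms: 373.5, 50.25, 35.5, 79, 163, 20  ⇒  Σ = 721.25
Area = |Σ|/2 = 360.625.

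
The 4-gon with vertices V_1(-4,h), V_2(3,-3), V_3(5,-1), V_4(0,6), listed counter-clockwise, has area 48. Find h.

Write out the shoelace sum; only the two edges meeting at V_1 involve h:
2·Area = [(0·h − (-4)·6) + ((-4)·(-3) − 3·h)] + 42
       = -3·h + 78 = 96
⇒ h = -6.

-6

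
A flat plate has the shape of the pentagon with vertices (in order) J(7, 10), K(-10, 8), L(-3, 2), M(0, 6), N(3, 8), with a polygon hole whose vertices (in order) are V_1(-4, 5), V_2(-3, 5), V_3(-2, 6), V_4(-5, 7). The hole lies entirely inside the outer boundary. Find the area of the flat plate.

Outer boundary:
J→K: (7)(8) − (-10)(10) = 156
K→L: (-10)(2) − (-3)(8) = 4
L→M: (-3)(6) − (0)(2) = -18
M→N: (0)(8) − (3)(6) = -18
N→J: (3)(10) − (7)(8) = -26
Σ = 98
Area = |Σ|/2 = 49.
Hole:
Apply the shoelace (surveyor's) formula: 2A = Σ (x_i·y_{i+1} − x_{i+1}·y_i), indices taken mod 4.
Cross-terms: -5, -8, 16, 3  ⇒  Σ = 6
Area = |Σ|/2 = 3.
Net area = 49 − 3 = 46.

46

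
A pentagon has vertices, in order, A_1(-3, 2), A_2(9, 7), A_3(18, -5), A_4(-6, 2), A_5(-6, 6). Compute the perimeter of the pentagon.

62

|A_1A_2| = √((12)² + (5)²) = √169 = 13
|A_2A_3| = √((9)² + (-12)²) = √225 = 15
|A_3A_4| = √((-24)² + (7)²) = √625 = 25
|A_4A_5| = √((0)² + (4)²) = √16 = 4
|A_5A_1| = √((3)² + (-4)²) = √25 = 5
Perimeter = 13 + 15 + 25 + 4 + 5 = 62.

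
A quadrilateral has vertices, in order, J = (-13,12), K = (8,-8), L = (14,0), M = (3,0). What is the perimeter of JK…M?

|JK| = √((21)² + (-20)²) = √841 = 29
|KL| = √((6)² + (8)²) = √100 = 10
|LM| = √((-11)² + (0)²) = √121 = 11
|MJ| = √((-16)² + (12)²) = √400 = 20
Perimeter = 29 + 10 + 11 + 20 = 70.

70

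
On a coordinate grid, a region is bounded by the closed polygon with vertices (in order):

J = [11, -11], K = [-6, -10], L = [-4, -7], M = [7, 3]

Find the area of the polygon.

Apply the shoelace (surveyor's) formula: 2A = Σ (x_i·y_{i+1} − x_{i+1}·y_i), indices taken mod 4.
J→K: (11)(-10) − (-6)(-11) = -176
K→L: (-6)(-7) − (-4)(-10) = 2
L→M: (-4)(3) − (7)(-7) = 37
M→J: (7)(-11) − (11)(3) = -110
Σ = -247
Area = |Σ|/2 = 123.5.

123.5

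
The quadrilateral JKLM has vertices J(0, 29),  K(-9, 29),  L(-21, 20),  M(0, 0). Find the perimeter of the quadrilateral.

82

|JK| = √((-9)² + (0)²) = √81 = 9
|KL| = √((-12)² + (-9)²) = √225 = 15
|LM| = √((21)² + (-20)²) = √841 = 29
|MJ| = √((0)² + (29)²) = √841 = 29
Perimeter = 9 + 15 + 29 + 29 = 82.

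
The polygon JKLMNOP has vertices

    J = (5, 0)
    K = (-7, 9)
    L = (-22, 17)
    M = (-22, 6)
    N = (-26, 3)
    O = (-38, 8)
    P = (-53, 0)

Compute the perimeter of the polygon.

|JK| = √((-12)² + (9)²) = √225 = 15
|KL| = √((-15)² + (8)²) = √289 = 17
|LM| = √((0)² + (-11)²) = √121 = 11
|MN| = √((-4)² + (-3)²) = √25 = 5
|NO| = √((-12)² + (5)²) = √169 = 13
|OP| = √((-15)² + (-8)²) = √289 = 17
|PJ| = √((58)² + (0)²) = √3364 = 58
Perimeter = 15 + 17 + 11 + 5 + 13 + 17 + 58 = 136.

136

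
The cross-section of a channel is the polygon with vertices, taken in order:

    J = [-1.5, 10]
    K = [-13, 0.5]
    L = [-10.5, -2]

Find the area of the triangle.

26.25

Apply the surveyor's formula: 2A = Σ (x_i·y_{i+1} − x_{i+1}·y_i), indices taken mod 3.
J→K: (-1.5)(0.5) − (-13)(10) = 129.25
K→L: (-13)(-2) − (-10.5)(0.5) = 31.25
L→J: (-10.5)(10) − (-1.5)(-2) = -108
Σ = 52.5
Area = |Σ|/2 = 26.25.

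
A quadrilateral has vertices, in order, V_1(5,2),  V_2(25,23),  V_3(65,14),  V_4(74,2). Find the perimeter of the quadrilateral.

154

|V_1V_2| = √((20)² + (21)²) = √841 = 29
|V_2V_3| = √((40)² + (-9)²) = √1681 = 41
|V_3V_4| = √((9)² + (-12)²) = √225 = 15
|V_4V_1| = √((-69)² + (0)²) = √4761 = 69
Perimeter = 29 + 41 + 15 + 69 = 154.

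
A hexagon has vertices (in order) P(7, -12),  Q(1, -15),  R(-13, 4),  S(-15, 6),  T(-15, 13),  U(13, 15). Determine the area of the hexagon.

531

Apply the shoelace (surveyor's) formula: 2A = Σ (x_i·y_{i+1} − x_{i+1}·y_i), indices taken mod 6.
Cross-terms: -93, -191, -18, -105, -394, -261  ⇒  Σ = -1062
Area = |Σ|/2 = 531.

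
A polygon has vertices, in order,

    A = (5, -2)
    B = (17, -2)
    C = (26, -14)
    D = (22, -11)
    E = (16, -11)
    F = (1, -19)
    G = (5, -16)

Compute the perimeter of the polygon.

74

|AB| = √((12)² + (0)²) = √144 = 12
|BC| = √((9)² + (-12)²) = √225 = 15
|CD| = √((-4)² + (3)²) = √25 = 5
|DE| = √((-6)² + (0)²) = √36 = 6
|EF| = √((-15)² + (-8)²) = √289 = 17
|FG| = √((4)² + (3)²) = √25 = 5
|GA| = √((0)² + (14)²) = √196 = 14
Perimeter = 12 + 15 + 5 + 6 + 17 + 5 + 14 = 74.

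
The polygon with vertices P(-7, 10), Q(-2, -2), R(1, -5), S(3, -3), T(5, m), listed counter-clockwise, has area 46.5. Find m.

-3

The doubled signed area Σ (x_i y_{i+1} − x_{i+1} y_i) is linear in m.
With m=0 it equals 123; the coefficient of m is 10 (from the two edges through T).
So 10·m + 123 = 2·46.5 = 93 ⇒ m = -3.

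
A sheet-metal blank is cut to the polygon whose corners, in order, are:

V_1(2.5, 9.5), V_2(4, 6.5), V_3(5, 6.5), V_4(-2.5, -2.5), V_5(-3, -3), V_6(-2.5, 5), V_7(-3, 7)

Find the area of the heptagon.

Apply the surveyor's formula: 2A = Σ (x_i·y_{i+1} − x_{i+1}·y_i), indices taken mod 7.
Σ = (-21.75) + (-6.5) + (3.75) + (0) + (-22.5) + (-2.5) + (-46) = -95.5
Area = |Σ|/2 = 47.75.

47.75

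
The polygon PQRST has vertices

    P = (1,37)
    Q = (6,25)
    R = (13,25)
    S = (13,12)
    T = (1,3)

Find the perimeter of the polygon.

82

|PQ| = √((5)² + (-12)²) = √169 = 13
|QR| = √((7)² + (0)²) = √49 = 7
|RS| = √((0)² + (-13)²) = √169 = 13
|ST| = √((-12)² + (-9)²) = √225 = 15
|TP| = √((0)² + (34)²) = √1156 = 34
Perimeter = 13 + 7 + 13 + 15 + 34 = 82.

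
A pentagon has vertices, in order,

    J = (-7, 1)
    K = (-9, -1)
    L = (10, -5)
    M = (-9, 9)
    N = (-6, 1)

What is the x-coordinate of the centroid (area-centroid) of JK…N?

-422/243

Apply Gauss's area formula. First the cross-terms c_i = x_i·y_{i+1} − x_{i+1}·y_i:
  16, 55, 45, 45, 1  ⇒  2A = 162, A = 81.
Then Σ (x_i + x_{i+1})·c_i = -844, so x̄ = -844 / (6·81) = -422/243.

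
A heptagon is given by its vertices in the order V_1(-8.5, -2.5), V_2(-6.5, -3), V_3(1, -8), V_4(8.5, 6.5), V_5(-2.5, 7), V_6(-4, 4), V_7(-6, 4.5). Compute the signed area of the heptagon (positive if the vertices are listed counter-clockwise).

Apply Gauss's area formula: 2A = Σ (x_i·y_{i+1} − x_{i+1}·y_i), indices taken mod 7.
Σ = (9.25) + (55) + (74.5) + (75.75) + (18) + (6) + (53.25) = 291.75
Signed area = Σ/2 = 145.875 (positive ⇒ counter-clockwise traversal).

145.875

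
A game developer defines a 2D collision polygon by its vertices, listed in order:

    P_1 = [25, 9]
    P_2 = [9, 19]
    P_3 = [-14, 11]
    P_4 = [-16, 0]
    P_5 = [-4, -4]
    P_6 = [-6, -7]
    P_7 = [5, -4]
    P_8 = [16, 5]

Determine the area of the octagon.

Σ = (394) + (365) + (176) + (64) + (4) + (59) + (89) + (19) = 1170
Area = |Σ|/2 = 585.

585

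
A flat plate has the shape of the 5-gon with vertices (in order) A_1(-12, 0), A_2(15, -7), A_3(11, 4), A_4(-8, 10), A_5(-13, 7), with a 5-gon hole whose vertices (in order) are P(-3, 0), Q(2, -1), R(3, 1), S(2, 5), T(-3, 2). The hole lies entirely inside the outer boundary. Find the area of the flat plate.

Outer boundary:
Apply the shoelace (surveyor's) formula: 2A = Σ (x_i·y_{i+1} − x_{i+1}·y_i), indices taken mod 5.
A_1→A_2: (-12)(-7) − (15)(0) = 84
A_2→A_3: (15)(4) − (11)(-7) = 137
A_3→A_4: (11)(10) − (-8)(4) = 142
A_4→A_5: (-8)(7) − (-13)(10) = 74
A_5→A_1: (-13)(0) − (-12)(7) = 84
Σ = 521
Area = |Σ|/2 = 260.5.
Hole:
Apply the shoelace formula: 2A = Σ (x_i·y_{i+1} − x_{i+1}·y_i), indices taken mod 5.
P→Q: (-3)(-1) − (2)(0) = 3
Q→R: (2)(1) − (3)(-1) = 5
R→S: (3)(5) − (2)(1) = 13
S→T: (2)(2) − (-3)(5) = 19
T→P: (-3)(0) − (-3)(2) = 6
Σ = 46
Area = |Σ|/2 = 23.
Net area = 260.5 − 23 = 237.5.

237.5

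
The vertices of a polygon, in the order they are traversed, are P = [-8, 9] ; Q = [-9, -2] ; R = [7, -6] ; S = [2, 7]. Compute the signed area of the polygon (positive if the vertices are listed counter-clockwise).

Apply the surveyor's formula: 2A = Σ (x_i·y_{i+1} − x_{i+1}·y_i), indices taken mod 4.
Σ = (97) + (68) + (61) + (74) = 300
Signed area = Σ/2 = 150 (positive ⇒ counter-clockwise traversal).

150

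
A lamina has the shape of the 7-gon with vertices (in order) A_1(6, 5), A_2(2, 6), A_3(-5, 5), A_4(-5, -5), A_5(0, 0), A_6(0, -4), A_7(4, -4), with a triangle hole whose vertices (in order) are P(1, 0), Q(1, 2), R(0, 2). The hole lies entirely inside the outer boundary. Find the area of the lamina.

Outer boundary:
Apply the shoelace (surveyor's) formula: 2A = Σ (x_i·y_{i+1} − x_{i+1}·y_i), indices taken mod 7.
Σ = (26) + (40) + (50) + (0) + (0) + (16) + (44) = 176
Area = |Σ|/2 = 88.
Hole:
Σ = (2) + (2) + (-2) = 2
Area = |Σ|/2 = 1.
Net area = 88 − 1 = 87.

87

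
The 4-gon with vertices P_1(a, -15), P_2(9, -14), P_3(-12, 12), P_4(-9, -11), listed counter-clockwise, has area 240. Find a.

-10

Write out the shoelace sum; only the two edges meeting at P_1 involve a:
2·Area = [((-9)·(-15) − a·(-11)) + (a·(-14) − 9·(-15))] + 180
       = -3·a + 450 = 480
⇒ a = -10.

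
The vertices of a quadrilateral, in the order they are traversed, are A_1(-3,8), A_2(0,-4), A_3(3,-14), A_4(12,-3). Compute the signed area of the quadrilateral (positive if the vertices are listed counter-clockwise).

135

Apply the surveyor's formula: 2A = Σ (x_i·y_{i+1} − x_{i+1}·y_i), indices taken mod 4.
A_1→A_2: (-3)(-4) − (0)(8) = 12
A_2→A_3: (0)(-14) − (3)(-4) = 12
A_3→A_4: (3)(-3) − (12)(-14) = 159
A_4→A_1: (12)(8) − (-3)(-3) = 87
Σ = 270
Signed area = Σ/2 = 135 (positive ⇒ counter-clockwise traversal).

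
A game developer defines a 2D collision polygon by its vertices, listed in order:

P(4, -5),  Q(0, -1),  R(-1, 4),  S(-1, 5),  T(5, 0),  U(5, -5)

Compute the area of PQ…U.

30.5

Σ = (-4) + (-1) + (-1) + (-25) + (-25) + (-5) = -61
Area = |Σ|/2 = 30.5.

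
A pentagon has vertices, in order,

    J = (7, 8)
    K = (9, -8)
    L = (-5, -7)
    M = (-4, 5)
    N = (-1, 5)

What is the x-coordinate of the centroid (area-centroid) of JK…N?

Apply the shoelace (surveyor's) formula. First the cross-terms c_i = x_i·y_{i+1} − x_{i+1}·y_i:
  -128, -103, -53, -15, -43  ⇒  2A = -342, A = -171.
Then Σ (x_i + x_{i+1})·c_i = -2166, so x̄ = -2166 / (6·(-171)) = 19/9.

19/9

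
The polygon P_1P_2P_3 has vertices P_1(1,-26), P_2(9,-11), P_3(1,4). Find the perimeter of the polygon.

64

|P_1P_2| = √((8)² + (15)²) = √289 = 17
|P_2P_3| = √((-8)² + (15)²) = √289 = 17
|P_3P_1| = √((0)² + (-30)²) = √900 = 30
Perimeter = 17 + 17 + 30 = 64.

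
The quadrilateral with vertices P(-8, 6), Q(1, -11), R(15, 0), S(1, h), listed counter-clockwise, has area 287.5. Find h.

The doubled signed area Σ (x_i y_{i+1} − x_{i+1} y_i) is linear in h.
With h=0 it equals 253; the coefficient of h is 23 (from the two edges through S).
So 23·h + 253 = 2·287.5 = 575 ⇒ h = 14.

14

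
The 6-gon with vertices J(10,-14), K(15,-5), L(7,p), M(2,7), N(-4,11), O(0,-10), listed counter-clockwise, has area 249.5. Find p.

The doubled signed area Σ (x_i y_{i+1} − x_{i+1} y_i) is linear in p.
With p=0 it equals 434; the coefficient of p is 13 (from the two edges through L).
So 13·p + 434 = 2·249.5 = 499 ⇒ p = 5.

5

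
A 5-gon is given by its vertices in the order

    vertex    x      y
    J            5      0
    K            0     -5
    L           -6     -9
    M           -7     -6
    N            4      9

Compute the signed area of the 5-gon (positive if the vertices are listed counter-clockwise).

Σ = (-25) + (-30) + (-27) + (-39) + (-45) = -166
Signed area = Σ/2 = -83 (negative ⇒ clockwise traversal).

-83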